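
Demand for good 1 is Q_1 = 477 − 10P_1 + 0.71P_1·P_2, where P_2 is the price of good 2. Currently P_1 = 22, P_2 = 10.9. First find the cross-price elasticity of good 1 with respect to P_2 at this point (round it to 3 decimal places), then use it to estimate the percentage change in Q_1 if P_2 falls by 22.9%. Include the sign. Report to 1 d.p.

At P_1 = 22, P_2 = 10.9: Q_1 = 427.258.
∂Q_1/∂P_2 = 0.71P_1 = 15.6200.
ε = (∂Q_1/∂P_2)(P_2/Q_1) = 15.6200 × 10.9/427.258 ≈ 0.398.
%ΔQ_1 ≈ ε × %ΔP_2 = 0.398 × (-22.9%) = -9.1%.

-9.1%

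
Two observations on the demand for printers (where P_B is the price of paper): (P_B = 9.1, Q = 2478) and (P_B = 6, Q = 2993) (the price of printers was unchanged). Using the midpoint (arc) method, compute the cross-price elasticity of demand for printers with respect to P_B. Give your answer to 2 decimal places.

ΔQ_A = 2993 − 2478 = 515; ΔP_B = 6 − 9.1 = -3.1.
Midpoints: Q̄_A = 2735.5, P̄_B = 7.55.
ε = (ΔQ_A/Q̄_A)/(ΔP_B/P̄_B) = (515/2735.5)/(-3.1/7.55) ≈ -0.46.

-0.46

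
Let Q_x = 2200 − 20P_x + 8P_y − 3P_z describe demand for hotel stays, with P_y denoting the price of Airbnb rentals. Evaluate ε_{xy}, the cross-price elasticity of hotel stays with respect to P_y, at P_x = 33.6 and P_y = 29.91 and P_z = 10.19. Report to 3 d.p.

0.138

At P_x = 33.6 and P_y = 29.91 and P_z = 10.19: Q_x = 1736.71.
∂Q_x/∂P_y = 8.
ε = (∂Q_x/∂P_y)(P_y/Q_x) = 8 × (29.91/1736.71) ≈ 0.138.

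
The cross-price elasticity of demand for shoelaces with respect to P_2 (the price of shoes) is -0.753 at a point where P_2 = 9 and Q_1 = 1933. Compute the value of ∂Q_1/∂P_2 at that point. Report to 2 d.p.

-161.73

ε = (∂Q_1/∂P_2)·(P_2/Q_1) ⇒ ∂Q_1/∂P_2 = ε·Q_1/P_2 = -0.753 × 1933/9 ≈ -161.73.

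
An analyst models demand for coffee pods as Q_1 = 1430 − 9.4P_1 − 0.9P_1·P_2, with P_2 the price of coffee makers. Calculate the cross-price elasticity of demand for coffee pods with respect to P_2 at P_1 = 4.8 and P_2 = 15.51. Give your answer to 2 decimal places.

-0.05

At P_1 = 4.8 and P_2 = 15.51: Q_1 = 1317.877.
∂Q_1/∂P_2 = -0.9P_1 = -0.9(4.8) = -4.3200.
ε = (∂Q_1/∂P_2)(P_2/Q_1) = -4.3200 × (15.51/1317.877) ≈ -0.05.
ε < 0: complements.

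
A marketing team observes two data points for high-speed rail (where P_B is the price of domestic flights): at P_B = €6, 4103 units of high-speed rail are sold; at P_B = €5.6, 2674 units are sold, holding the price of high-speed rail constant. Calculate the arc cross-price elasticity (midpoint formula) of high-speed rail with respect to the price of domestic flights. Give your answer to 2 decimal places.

6.11

ΔQ_A = 2674 − 4103 = -1429; ΔP_B = 5.6 − 6 = -0.4.
Midpoints: Q̄_A = 3388.5, P̄_B = 5.80.
ε = (ΔQ_A/Q̄_A)/(ΔP_B/P̄_B) = (-1429/3388.5)/(-0.4/5.80) ≈ 6.11.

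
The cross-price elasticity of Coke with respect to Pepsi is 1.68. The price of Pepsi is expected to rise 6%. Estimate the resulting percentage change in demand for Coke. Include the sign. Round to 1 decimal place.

10.1%

%ΔQ ≈ ε × %ΔP of Pepsi = 1.68 × (6%) = 10.1%.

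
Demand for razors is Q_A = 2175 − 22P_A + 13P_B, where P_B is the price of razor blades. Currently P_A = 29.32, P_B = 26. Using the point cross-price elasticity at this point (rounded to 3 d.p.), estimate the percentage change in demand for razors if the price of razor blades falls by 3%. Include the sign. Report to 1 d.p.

-0.5%

At P_A = 29.32, P_B = 26: Q_A = 1867.96.
∂Q_A/∂P_B = 13.
ε = (∂Q_A/∂P_B)(P_B/Q_A) = 13.0000 × 26/1867.96 ≈ 0.181.
%ΔQ_A ≈ ε × %ΔP_B = 0.181 × (-3%) = -0.5%.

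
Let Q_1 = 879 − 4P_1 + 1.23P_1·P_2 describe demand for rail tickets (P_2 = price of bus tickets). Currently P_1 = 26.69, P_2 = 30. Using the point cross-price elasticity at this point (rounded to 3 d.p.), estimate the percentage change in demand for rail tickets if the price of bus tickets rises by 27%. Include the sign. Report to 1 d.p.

15.1%

At P_1 = 26.69, P_2 = 30: Q_1 = 1757.101.
∂Q_1/∂P_2 = 1.23P_1 = 32.8287.
ε = (∂Q_1/∂P_2)(P_2/Q_1) = 32.8287 × 30/1757.101 ≈ 0.561.
%ΔQ_1 ≈ ε × %ΔP_2 = 0.561 × (27%) = 15.1%.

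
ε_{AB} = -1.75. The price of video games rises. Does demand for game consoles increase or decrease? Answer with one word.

decrease

ε < 0 and the price of video games rises, so the quantity of game consoles moves in the opposite direction: it decreases.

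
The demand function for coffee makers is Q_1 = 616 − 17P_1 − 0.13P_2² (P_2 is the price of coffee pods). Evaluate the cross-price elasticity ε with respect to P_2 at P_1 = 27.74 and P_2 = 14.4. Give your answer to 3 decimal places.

At P_1 = 27.74 and P_2 = 14.4: Q_1 = 117.463.
∂Q_1/∂P_2 = -0.26P_2 = -0.26(14.4) = -3.7440.
ε = (∂Q_1/∂P_2)(P_2/Q_1) = -3.7440 × (14.4/117.463) ≈ -0.459.
ε < 0: complements.

-0.459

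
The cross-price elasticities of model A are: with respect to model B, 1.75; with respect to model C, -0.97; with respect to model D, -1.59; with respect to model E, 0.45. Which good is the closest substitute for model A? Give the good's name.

Substitutes have ε > 0. Among the positive values, 1.75 (model B) is largest.

model B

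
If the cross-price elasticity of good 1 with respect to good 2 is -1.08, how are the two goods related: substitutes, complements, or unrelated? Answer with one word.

ε = -1.08 < 0, so a higher price of good 2 lowers demand for good 1: complements.

complements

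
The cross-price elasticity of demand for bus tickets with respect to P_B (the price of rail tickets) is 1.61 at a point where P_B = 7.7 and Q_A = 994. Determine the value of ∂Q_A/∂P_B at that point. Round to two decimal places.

207.84

ε = (∂Q_A/∂P_B)·(P_B/Q_A) ⇒ ∂Q_A/∂P_B = ε·Q_A/P_B = 1.61 × 994/7.7 ≈ 207.84.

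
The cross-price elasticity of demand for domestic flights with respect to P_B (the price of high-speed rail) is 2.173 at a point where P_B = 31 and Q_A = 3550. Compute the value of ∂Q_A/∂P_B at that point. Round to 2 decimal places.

248.84

ε = (∂Q_A/∂P_B)·(P_B/Q_A) ⇒ ∂Q_A/∂P_B = ε·Q_A/P_B = 2.173 × 3550/31 ≈ 248.84.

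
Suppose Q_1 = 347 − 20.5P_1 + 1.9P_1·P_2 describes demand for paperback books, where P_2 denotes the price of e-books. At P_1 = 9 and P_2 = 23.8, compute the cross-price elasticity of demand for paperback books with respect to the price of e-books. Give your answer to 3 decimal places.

At P_1 = 9 and P_2 = 23.8: Q_1 = 569.48.
∂Q_1/∂P_2 = 1.9P_1 = 1.9(9) = 17.1000.
ε = (∂Q_1/∂P_2)(P_2/Q_1) = 17.1000 × (23.8/569.48) ≈ 0.715.
ε > 0: substitutes.

0.715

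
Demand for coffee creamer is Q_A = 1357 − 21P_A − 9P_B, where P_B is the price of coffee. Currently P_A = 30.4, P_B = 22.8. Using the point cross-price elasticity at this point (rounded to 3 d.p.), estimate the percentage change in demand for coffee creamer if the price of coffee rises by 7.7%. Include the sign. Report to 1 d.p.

At P_A = 30.4, P_B = 22.8: Q_A = 513.4.
∂Q_A/∂P_B = -9.
ε = (∂Q_A/∂P_B)(P_B/Q_A) = -9.0000 × 22.8/513.4 ≈ -0.400.
%ΔQ_A ≈ ε × %ΔP_B = -0.400 × (7.7%) = -3.1%.

-3.1%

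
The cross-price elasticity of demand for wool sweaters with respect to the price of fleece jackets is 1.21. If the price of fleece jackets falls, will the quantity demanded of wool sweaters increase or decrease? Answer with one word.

ε > 0 and the price of fleece jackets falls, so the quantity of wool sweaters moves in the same direction: it decreases.

decrease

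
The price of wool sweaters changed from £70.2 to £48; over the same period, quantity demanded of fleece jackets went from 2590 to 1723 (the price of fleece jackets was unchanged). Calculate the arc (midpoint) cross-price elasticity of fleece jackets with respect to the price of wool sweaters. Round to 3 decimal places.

1.070

ΔQ_A = 1723 − 2590 = -867; ΔP_B = 48 − 70.2 = -22.2.
Midpoints: Q̄_A = 2156.5, P̄_B = 59.10.
ε = (ΔQ_A/Q̄_A)/(ΔP_B/P̄_B) = (-867/2156.5)/(-22.2/59.10) ≈ 1.070.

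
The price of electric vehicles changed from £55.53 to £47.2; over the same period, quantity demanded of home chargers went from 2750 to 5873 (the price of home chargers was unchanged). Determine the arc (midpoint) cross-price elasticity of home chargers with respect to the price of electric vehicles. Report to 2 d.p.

-4.47

ΔQ_A = 5873 − 2750 = 3123; ΔP_B = 47.2 − 55.53 = -8.33.
Midpoints: Q̄_A = 4311.5, P̄_B = 51.37.
ε = (ΔQ_A/Q̄_A)/(ΔP_B/P̄_B) = (3123/4311.5)/(-8.33/51.37) ≈ -4.47.
ε < 0: home chargers and electric vehicles are complements.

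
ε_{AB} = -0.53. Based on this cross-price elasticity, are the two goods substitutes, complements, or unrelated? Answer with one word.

ε = -0.53 < 0, so a higher price of good B lowers demand for good A: complements.

complements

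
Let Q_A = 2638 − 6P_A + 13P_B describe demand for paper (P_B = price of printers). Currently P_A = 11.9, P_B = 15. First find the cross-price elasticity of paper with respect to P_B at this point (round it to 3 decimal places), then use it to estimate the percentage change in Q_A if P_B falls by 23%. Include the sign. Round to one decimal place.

-1.6%

At P_A = 11.9, P_B = 15: Q_A = 2761.6.
∂Q_A/∂P_B = 13.
ε = (∂Q_A/∂P_B)(P_B/Q_A) = 13.0000 × 15/2761.6 ≈ 0.071.
%ΔQ_A ≈ ε × %ΔP_B = 0.071 × (-23%) = -1.6%.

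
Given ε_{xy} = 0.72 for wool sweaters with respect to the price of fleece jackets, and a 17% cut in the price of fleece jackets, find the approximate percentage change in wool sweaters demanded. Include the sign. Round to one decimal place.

-12.2%

%ΔQ ≈ ε × %ΔP of fleece jackets = 0.72 × (-17%) = -12.2%.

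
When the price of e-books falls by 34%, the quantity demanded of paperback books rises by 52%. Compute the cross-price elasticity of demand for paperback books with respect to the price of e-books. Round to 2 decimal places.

-1.53

ε = (%ΔQ of paperback books) / (%ΔP of e-books) = (52%) / (-34%) ≈ -1.53.
Negative cross-price elasticity: complements.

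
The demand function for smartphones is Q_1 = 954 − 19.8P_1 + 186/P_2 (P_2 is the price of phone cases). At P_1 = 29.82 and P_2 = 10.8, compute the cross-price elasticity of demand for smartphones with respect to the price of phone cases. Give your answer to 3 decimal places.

-0.045

At P_1 = 29.82 and P_2 = 10.8: Q_1 = 380.786.
∂Q_1/∂P_2 = −186/P_2² = -1.5947.
ε = (∂Q_1/∂P_2)(P_2/Q_1) = -1.5947 × (10.8/380.786) ≈ -0.045.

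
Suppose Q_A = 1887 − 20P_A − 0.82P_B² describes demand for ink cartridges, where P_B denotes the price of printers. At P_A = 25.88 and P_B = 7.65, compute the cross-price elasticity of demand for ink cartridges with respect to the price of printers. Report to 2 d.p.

-0.07

At P_A = 25.88 and P_B = 7.65: Q_A = 1321.412.
∂Q_A/∂P_B = -1.64P_B = -1.64(7.65) = -12.5460.
ε = (∂Q_A/∂P_B)(P_B/Q_A) = -12.5460 × (7.65/1321.412) ≈ -0.07.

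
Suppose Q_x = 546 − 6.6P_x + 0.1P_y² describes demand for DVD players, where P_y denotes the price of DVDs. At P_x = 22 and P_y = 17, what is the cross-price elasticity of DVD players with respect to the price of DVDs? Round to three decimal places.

At P_x = 22 and P_y = 17: Q_x = 429.7.
∂Q_x/∂P_y = 0.2P_y = 0.2(17) = 3.4000.
ε = (∂Q_x/∂P_y)(P_y/Q_x) = 3.4000 × (17/429.7) ≈ 0.135.
ε > 0: substitutes.

0.135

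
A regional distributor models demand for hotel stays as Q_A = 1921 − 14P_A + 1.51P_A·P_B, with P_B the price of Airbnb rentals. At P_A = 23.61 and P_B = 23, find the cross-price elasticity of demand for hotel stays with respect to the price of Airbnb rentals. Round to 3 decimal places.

0.340

At P_A = 23.61 and P_B = 23: Q_A = 2410.435.
∂Q_A/∂P_B = 1.51P_A = 1.51(23.61) = 35.6511.
ε = (∂Q_A/∂P_B)(P_B/Q_A) = 35.6511 × (23/2410.435) ≈ 0.340.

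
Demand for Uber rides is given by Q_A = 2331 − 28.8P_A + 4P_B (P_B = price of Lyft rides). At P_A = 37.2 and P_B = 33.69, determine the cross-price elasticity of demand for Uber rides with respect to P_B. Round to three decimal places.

0.097

At P_A = 37.2 and P_B = 33.69: Q_A = 1394.4.
∂Q_A/∂P_B = 4.
ε = (∂Q_A/∂P_B)(P_B/Q_A) = 4 × (33.69/1394.4) ≈ 0.097.
Since ε > 0, Uber rides and Lyft rides are substitutes.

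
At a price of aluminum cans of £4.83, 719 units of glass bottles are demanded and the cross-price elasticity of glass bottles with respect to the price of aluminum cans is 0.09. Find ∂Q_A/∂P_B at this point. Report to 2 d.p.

13.40

ε = (∂Q_A/∂P_B)·(P_B/Q_A) ⇒ ∂Q_A/∂P_B = ε·Q_A/P_B = 0.09 × 719/4.83 ≈ 13.40.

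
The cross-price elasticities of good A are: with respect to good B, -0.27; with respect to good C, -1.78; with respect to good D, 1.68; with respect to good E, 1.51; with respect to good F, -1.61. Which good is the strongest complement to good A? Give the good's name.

good C

Complements have ε < 0. The most negative value is -1.78 (good C).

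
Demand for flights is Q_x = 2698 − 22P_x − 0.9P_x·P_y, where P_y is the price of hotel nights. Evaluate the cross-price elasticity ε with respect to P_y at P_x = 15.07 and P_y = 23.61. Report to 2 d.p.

At P_x = 15.07 and P_y = 23.61: Q_x = 2046.238.
∂Q_x/∂P_y = -0.9P_x = -0.9(15.07) = -13.5630.
ε = (∂Q_x/∂P_y)(P_y/Q_x) = -13.5630 × (23.61/2046.238) ≈ -0.16.
ε < 0: complements.

-0.16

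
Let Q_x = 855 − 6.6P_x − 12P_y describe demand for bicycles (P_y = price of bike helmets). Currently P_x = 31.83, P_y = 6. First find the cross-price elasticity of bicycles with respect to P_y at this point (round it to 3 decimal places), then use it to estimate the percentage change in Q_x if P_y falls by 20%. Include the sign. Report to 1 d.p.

At P_x = 31.83, P_y = 6: Q_x = 572.922.
∂Q_x/∂P_y = -12.
ε = (∂Q_x/∂P_y)(P_y/Q_x) = -12.0000 × 6/572.922 ≈ -0.126.
%ΔQ_x ≈ ε × %ΔP_y = -0.126 × (-20%) = 2.5%.

2.5%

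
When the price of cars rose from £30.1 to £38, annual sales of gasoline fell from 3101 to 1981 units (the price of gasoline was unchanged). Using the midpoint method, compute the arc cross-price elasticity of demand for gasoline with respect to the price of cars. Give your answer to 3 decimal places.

-1.900

ΔQ_A = 1981 − 3101 = -1120; ΔP_B = 38 − 30.1 = 7.9.
Midpoints: Q̄_A = 2541.0, P̄_B = 34.05.
ε = (ΔQ_A/Q̄_A)/(ΔP_B/P̄_B) = (-1120/2541.0)/(7.9/34.05) ≈ -1.900.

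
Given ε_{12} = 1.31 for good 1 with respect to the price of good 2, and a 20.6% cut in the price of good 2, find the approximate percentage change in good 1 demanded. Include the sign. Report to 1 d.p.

-27.0%

%ΔQ ≈ ε × %ΔP of good 2 = 1.31 × (-20.6%) = -27.0%.
Demand for good 1 falls by about 27.0%.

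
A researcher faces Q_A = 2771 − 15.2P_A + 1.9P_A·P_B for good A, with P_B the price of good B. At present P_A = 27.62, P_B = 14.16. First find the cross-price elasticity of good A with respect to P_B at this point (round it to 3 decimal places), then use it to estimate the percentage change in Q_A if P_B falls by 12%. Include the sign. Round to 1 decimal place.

-2.9%

At P_A = 27.62, P_B = 14.16: Q_A = 3094.264.
∂Q_A/∂P_B = 1.9P_A = 52.4780.
ε = (∂Q_A/∂P_B)(P_B/Q_A) = 52.4780 × 14.16/3094.264 ≈ 0.240.
%ΔQ_A ≈ ε × %ΔP_B = 0.240 × (-12%) = -2.9%.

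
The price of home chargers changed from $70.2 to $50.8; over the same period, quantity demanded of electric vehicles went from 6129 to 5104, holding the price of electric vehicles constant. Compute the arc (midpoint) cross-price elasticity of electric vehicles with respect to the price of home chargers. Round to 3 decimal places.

0.569

ΔQ_A = 5104 − 6129 = -1025; ΔP_B = 50.8 − 70.2 = -19.4.
Midpoints: Q̄_A = 5616.5, P̄_B = 60.50.
ε = (ΔQ_A/Q̄_A)/(ΔP_B/P̄_B) = (-1025/5616.5)/(-19.4/60.50) ≈ 0.569.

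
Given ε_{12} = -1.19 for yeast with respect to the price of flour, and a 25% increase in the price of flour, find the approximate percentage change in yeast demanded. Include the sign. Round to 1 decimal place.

%ΔQ ≈ ε × %ΔP of flour = -1.19 × (25%) = -29.8%.
Demand for yeast falls by about 29.8%.

-29.8%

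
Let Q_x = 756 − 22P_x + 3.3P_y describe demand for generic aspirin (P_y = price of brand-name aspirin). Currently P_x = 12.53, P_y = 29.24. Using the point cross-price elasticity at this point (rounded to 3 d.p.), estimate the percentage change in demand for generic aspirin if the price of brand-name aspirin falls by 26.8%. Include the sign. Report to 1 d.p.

At P_x = 12.53, P_y = 29.24: Q_x = 576.832.
∂Q_x/∂P_y = 3.3.
ε = (∂Q_x/∂P_y)(P_y/Q_x) = 3.3000 × 29.24/576.832 ≈ 0.167.
%ΔQ_x ≈ ε × %ΔP_y = 0.167 × (-26.8%) = -4.5%.

-4.5%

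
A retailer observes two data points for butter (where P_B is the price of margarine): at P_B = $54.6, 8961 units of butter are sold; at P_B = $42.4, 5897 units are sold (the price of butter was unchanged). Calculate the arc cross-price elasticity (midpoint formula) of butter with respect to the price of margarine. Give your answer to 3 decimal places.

1.640

ΔQ_A = 5897 − 8961 = -3064; ΔP_B = 42.4 − 54.6 = -12.2.
Midpoints: Q̄_A = 7429.0, P̄_B = 48.50.
ε = (ΔQ_A/Q̄_A)/(ΔP_B/P̄_B) = (-3064/7429.0)/(-12.2/48.50) ≈ 1.640.
ε > 0: butter and margarine are substitutes.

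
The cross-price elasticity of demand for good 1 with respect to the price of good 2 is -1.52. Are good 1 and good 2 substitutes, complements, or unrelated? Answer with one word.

ε = -1.52 < 0, so a higher price of good 2 lowers demand for good 1: complements.

complements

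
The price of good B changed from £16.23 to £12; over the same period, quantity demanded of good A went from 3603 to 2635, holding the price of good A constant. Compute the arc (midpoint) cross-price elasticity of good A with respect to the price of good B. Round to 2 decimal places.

ΔQ_A = 2635 − 3603 = -968; ΔP_B = 12 − 16.23 = -4.23.
Midpoints: Q̄_A = 3119.0, P̄_B = 14.12.
ε = (ΔQ_A/Q̄_A)/(ΔP_B/P̄_B) = (-968/3119.0)/(-4.23/14.12) ≈ 1.04.

1.04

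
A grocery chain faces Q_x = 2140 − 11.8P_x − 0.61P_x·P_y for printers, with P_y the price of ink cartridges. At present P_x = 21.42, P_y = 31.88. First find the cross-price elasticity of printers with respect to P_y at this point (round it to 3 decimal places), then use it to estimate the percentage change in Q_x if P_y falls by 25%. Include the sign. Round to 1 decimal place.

7.1%

At P_x = 21.42, P_y = 31.88: Q_x = 1470.694.
∂Q_x/∂P_y = -0.61P_x = -13.0662.
ε = (∂Q_x/∂P_y)(P_y/Q_x) = -13.0662 × 31.88/1470.694 ≈ -0.283.
%ΔQ_x ≈ ε × %ΔP_y = -0.283 × (-25%) = 7.1%.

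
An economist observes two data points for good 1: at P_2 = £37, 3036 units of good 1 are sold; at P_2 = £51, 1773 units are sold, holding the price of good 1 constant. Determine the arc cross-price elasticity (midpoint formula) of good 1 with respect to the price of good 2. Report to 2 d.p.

ΔQ_1 = 1773 − 3036 = -1263; ΔP_2 = 51 − 37 = 14.
Midpoints: Q̄_1 = 2404.5, P̄_2 = 44.00.
ε = (ΔQ_1/Q̄_1)/(ΔP_2/P̄_2) = (-1263/2404.5)/(14/44.00) ≈ -1.65.

-1.65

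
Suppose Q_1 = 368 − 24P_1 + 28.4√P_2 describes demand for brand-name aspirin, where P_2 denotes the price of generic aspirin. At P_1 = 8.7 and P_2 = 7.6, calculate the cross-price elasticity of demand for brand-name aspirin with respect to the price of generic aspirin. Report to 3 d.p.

At P_1 = 8.7 and P_2 = 7.6: Q_1 = 237.493.
∂Q_1/∂P_2 = 28.4/(2√P_2) = 28.4/(2√7.6) = 5.1509.
ε = (∂Q_1/∂P_2)(P_2/Q_1) = 5.1509 × (7.6/237.493) ≈ 0.165.
ε > 0: substitutes.

0.165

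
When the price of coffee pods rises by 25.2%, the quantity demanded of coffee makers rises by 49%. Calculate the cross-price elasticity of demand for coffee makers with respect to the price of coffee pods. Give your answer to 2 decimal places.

1.94

ε = (%ΔQ of coffee makers) / (%ΔP of coffee pods) = (49%) / (25.2%) ≈ 1.94.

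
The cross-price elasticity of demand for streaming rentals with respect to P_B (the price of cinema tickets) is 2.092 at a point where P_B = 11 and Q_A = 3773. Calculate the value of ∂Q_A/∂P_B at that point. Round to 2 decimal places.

717.56

ε = (∂Q_A/∂P_B)·(P_B/Q_A) ⇒ ∂Q_A/∂P_B = ε·Q_A/P_B = 2.092 × 3773/11 ≈ 717.56.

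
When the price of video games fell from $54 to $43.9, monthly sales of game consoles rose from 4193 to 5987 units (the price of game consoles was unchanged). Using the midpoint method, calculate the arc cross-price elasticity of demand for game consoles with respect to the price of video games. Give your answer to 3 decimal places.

ΔQ_A = 5987 − 4193 = 1794; ΔP_B = 43.9 − 54 = -10.1.
Midpoints: Q̄_A = 5090.0, P̄_B = 48.95.
ε = (ΔQ_A/Q̄_A)/(ΔP_B/P̄_B) = (1794/5090.0)/(-10.1/48.95) ≈ -1.708.

-1.708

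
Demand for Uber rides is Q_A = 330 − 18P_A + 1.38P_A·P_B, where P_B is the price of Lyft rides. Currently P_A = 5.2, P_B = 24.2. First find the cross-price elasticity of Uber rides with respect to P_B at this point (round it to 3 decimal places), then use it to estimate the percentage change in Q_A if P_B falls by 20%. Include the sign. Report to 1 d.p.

At P_A = 5.2, P_B = 24.2: Q_A = 410.059.
∂Q_A/∂P_B = 1.38P_A = 7.1760.
ε = (∂Q_A/∂P_B)(P_B/Q_A) = 7.1760 × 24.2/410.059 ≈ 0.423.
%ΔQ_A ≈ ε × %ΔP_B = 0.423 × (-20%) = -8.5%.

-8.5%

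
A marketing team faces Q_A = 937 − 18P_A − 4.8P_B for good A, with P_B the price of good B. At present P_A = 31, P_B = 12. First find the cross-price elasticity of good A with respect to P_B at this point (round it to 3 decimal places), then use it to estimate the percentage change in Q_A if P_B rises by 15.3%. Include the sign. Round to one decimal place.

-2.7%

At P_A = 31, P_B = 12: Q_A = 321.4.
∂Q_A/∂P_B = -4.8.
ε = (∂Q_A/∂P_B)(P_B/Q_A) = -4.8000 × 12/321.4 ≈ -0.179.
%ΔQ_A ≈ ε × %ΔP_B = -0.179 × (15.3%) = -2.7%.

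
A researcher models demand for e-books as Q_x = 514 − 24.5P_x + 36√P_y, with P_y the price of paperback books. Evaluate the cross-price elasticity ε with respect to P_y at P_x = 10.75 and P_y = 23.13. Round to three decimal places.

At P_x = 10.75 and P_y = 23.13: Q_x = 423.762.
∂Q_x/∂P_y = 36/(2√P_y) = 36/(2√23.13) = 3.7427.
ε = (∂Q_x/∂P_y)(P_y/Q_x) = 3.7427 × (23.13/423.762) ≈ 0.204.
ε > 0: substitutes.

0.204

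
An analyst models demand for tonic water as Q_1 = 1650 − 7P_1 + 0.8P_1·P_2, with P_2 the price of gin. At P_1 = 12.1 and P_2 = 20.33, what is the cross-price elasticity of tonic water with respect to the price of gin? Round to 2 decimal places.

0.11

At P_1 = 12.1 and P_2 = 20.33: Q_1 = 1762.094.
∂Q_1/∂P_2 = 0.8P_1 = 0.8(12.1) = 9.6800.
ε = (∂Q_1/∂P_2)(P_2/Q_1) = 9.6800 × (20.33/1762.094) ≈ 0.11.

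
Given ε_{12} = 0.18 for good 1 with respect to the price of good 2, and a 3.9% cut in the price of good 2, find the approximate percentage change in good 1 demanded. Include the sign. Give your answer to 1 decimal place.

-0.7%

%ΔQ ≈ ε × %ΔP of good 2 = 0.18 × (-3.9%) = -0.7%.
Demand for good 1 falls by about 0.7%.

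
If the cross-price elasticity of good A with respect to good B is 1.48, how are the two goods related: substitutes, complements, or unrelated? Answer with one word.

ε = 1.48 > 0, so a higher price of good B raises demand for good A: substitutes.

substitutes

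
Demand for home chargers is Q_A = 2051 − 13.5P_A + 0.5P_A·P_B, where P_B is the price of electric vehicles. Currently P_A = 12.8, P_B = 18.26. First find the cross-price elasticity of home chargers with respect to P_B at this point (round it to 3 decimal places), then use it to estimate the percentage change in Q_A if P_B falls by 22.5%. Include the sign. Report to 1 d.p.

-1.3%

At P_A = 12.8, P_B = 18.26: Q_A = 1995.064.
∂Q_A/∂P_B = 0.5P_A = 6.4000.
ε = (∂Q_A/∂P_B)(P_B/Q_A) = 6.4000 × 18.26/1995.064 ≈ 0.059.
%ΔQ_A ≈ ε × %ΔP_B = 0.059 × (-22.5%) = -1.3%.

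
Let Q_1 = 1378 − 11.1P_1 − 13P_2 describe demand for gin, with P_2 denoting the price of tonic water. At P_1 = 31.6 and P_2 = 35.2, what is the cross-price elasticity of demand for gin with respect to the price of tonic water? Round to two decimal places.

At P_1 = 31.6 and P_2 = 35.2: Q_1 = 569.64.
∂Q_1/∂P_2 = -13.
ε = (∂Q_1/∂P_2)(P_2/Q_1) = -13 × (35.2/569.64) ≈ -0.80.
Since ε < 0, gin and tonic water are complements.

-0.80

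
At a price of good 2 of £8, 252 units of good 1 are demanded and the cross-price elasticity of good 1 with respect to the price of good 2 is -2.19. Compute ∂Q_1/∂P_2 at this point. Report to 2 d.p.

-68.99

ε = (∂Q_1/∂P_2)·(P_2/Q_1) ⇒ ∂Q_1/∂P_2 = ε·Q_1/P_2 = -2.19 × 252/8 ≈ -68.99.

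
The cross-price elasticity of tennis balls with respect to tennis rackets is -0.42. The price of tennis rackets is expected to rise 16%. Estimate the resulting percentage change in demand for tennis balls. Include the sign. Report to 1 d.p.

-6.7%

%ΔQ ≈ ε × %ΔP of tennis rackets = -0.42 × (16%) = -6.7%.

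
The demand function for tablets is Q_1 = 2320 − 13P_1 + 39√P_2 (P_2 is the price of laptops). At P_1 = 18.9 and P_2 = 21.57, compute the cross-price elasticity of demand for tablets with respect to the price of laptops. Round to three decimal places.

At P_1 = 18.9 and P_2 = 21.57: Q_1 = 2255.430.
∂Q_1/∂P_2 = 39/(2√P_2) = 39/(2√21.57) = 4.1986.
ε = (∂Q_1/∂P_2)(P_2/Q_1) = 4.1986 × (21.57/2255.430) ≈ 0.040.

0.040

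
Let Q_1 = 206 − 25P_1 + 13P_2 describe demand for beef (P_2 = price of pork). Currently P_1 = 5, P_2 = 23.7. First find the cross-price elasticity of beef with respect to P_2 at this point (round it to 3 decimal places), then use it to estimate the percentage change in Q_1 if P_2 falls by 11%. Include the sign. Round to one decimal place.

At P_1 = 5, P_2 = 23.7: Q_1 = 389.1.
∂Q_1/∂P_2 = 13.
ε = (∂Q_1/∂P_2)(P_2/Q_1) = 13.0000 × 23.7/389.1 ≈ 0.792.
%ΔQ_1 ≈ ε × %ΔP_2 = 0.792 × (-11%) = -8.7%.

-8.7%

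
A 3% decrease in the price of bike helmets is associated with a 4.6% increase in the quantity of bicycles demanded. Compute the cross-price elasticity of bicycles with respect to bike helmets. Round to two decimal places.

-1.53

ε = (%ΔQ of bicycles) / (%ΔP of bike helmets) = (4.6%) / (-3%) ≈ -1.53.
Negative cross-price elasticity: complements.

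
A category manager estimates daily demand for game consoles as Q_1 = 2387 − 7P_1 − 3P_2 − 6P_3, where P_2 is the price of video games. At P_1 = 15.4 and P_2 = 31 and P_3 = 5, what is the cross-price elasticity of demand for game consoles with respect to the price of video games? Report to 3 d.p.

At P_1 = 15.4 and P_2 = 31 and P_3 = 5: Q_1 = 2156.2.
∂Q_1/∂P_2 = -3.
ε = (∂Q_1/∂P_2)(P_2/Q_1) = -3 × (31/2156.2) ≈ -0.043.

-0.043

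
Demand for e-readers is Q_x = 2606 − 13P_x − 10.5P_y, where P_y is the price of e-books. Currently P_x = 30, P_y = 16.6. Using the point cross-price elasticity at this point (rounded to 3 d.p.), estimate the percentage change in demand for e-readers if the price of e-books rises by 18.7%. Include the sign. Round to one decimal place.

-1.6%

At P_x = 30, P_y = 16.6: Q_x = 2041.7.
∂Q_x/∂P_y = -10.5.
ε = (∂Q_x/∂P_y)(P_y/Q_x) = -10.5000 × 16.6/2041.7 ≈ -0.085.
%ΔQ_x ≈ ε × %ΔP_y = -0.085 × (18.7%) = -1.6%.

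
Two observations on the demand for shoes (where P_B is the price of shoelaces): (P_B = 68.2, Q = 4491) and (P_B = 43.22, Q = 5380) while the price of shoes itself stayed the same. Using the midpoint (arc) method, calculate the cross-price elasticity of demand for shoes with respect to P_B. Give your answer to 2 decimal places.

ΔQ_A = 5380 − 4491 = 889; ΔP_B = 43.22 − 68.2 = -24.98.
Midpoints: Q̄_A = 4935.5, P̄_B = 55.71.
ε = (ΔQ_A/Q̄_A)/(ΔP_B/P̄_B) = (889/4935.5)/(-24.98/55.71) ≈ -0.40.
ε < 0: shoes and shoelaces are complements.

-0.40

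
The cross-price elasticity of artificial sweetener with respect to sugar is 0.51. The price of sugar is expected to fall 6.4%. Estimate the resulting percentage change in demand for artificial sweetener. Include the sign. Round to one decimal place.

%ΔQ ≈ ε × %ΔP of sugar = 0.51 × (-6.4%) = -3.3%.
Demand for artificial sweetener falls by about 3.3%.

-3.3%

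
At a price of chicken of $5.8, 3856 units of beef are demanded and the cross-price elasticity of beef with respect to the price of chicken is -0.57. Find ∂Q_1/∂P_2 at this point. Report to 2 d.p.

-378.95

ε = (∂Q_1/∂P_2)·(P_2/Q_1) ⇒ ∂Q_1/∂P_2 = ε·Q_1/P_2 = -0.57 × 3856/5.8 ≈ -378.95.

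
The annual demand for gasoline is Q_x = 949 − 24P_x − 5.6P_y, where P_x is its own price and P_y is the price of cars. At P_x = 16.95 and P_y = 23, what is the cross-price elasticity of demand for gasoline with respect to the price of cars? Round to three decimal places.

-0.312

At P_x = 16.95 and P_y = 23: Q_x = 413.4.
∂Q_x/∂P_y = -5.6.
ε = (∂Q_x/∂P_y)(P_y/Q_x) = -5.6 × (23/413.4) ≈ -0.312.
Since ε < 0, gasoline and cars are complements.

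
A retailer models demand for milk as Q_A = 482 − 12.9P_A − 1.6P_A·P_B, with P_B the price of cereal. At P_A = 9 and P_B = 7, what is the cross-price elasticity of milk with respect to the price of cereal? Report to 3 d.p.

At P_A = 9 and P_B = 7: Q_A = 265.1.
∂Q_A/∂P_B = -1.6P_A = -1.6(9) = -14.4000.
ε = (∂Q_A/∂P_B)(P_B/Q_A) = -14.4000 × (7/265.1) ≈ -0.380.
ε < 0: complements.

-0.380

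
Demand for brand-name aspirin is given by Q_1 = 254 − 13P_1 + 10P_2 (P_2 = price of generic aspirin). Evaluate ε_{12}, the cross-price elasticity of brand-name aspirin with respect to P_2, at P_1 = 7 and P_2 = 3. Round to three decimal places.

0.155

At P_1 = 7 and P_2 = 3: Q_1 = 193.
∂Q_1/∂P_2 = 10.
ε = (∂Q_1/∂P_2)(P_2/Q_1) = 10 × (3/193) ≈ 0.155.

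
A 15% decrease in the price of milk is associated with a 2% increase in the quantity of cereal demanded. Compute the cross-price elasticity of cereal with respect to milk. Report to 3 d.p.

-0.133

ε = (%ΔQ of cereal) / (%ΔP of milk) = (2%) / (-15%) ≈ -0.133.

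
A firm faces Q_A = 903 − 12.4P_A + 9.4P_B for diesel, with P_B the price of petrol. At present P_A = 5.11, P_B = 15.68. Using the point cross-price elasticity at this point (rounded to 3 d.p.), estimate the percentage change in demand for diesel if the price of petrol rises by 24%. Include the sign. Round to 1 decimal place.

3.6%

At P_A = 5.11, P_B = 15.68: Q_A = 987.028.
∂Q_A/∂P_B = 9.4.
ε = (∂Q_A/∂P_B)(P_B/Q_A) = 9.4000 × 15.68/987.028 ≈ 0.149.
%ΔQ_A ≈ ε × %ΔP_B = 0.149 × (24%) = 3.6%.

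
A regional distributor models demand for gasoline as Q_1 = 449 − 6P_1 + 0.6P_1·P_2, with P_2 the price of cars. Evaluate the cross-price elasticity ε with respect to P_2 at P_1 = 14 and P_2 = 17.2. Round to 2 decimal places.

At P_1 = 14 and P_2 = 17.2: Q_1 = 509.48.
∂Q_1/∂P_2 = 0.6P_1 = 0.6(14) = 8.4000.
ε = (∂Q_1/∂P_2)(P_2/Q_1) = 8.4000 × (17.2/509.48) ≈ 0.28.

0.28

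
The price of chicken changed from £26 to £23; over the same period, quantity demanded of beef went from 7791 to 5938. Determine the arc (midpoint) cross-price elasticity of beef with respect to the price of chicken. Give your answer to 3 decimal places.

ΔQ_A = 5938 − 7791 = -1853; ΔP_B = 23 − 26 = -3.
Midpoints: Q̄_A = 6864.5, P̄_B = 24.50.
ε = (ΔQ_A/Q̄_A)/(ΔP_B/P̄_B) = (-1853/6864.5)/(-3/24.50) ≈ 2.205.
ε > 0: beef and chicken are substitutes.

2.205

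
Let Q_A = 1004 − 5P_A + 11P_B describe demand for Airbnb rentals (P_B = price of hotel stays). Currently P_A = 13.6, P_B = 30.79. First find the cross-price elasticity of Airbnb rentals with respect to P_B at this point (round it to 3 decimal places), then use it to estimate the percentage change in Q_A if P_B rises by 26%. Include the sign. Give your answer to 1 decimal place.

6.9%

At P_A = 13.6, P_B = 30.79: Q_A = 1274.69.
∂Q_A/∂P_B = 11.
ε = (∂Q_A/∂P_B)(P_B/Q_A) = 11.0000 × 30.79/1274.69 ≈ 0.266.
%ΔQ_A ≈ ε × %ΔP_B = 0.266 × (26%) = 6.9%.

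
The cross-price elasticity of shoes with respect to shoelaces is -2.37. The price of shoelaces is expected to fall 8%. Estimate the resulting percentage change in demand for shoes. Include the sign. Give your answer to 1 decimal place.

%ΔQ ≈ ε × %ΔP of shoelaces = -2.37 × (-8%) = 19.0%.

19.0%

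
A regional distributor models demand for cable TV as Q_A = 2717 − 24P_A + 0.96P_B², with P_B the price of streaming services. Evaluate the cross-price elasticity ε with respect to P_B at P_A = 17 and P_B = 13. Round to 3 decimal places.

At P_A = 17 and P_B = 13: Q_A = 2471.24.
∂Q_A/∂P_B = 1.92P_B = 1.92(13) = 24.9600.
ε = (∂Q_A/∂P_B)(P_B/Q_A) = 24.9600 × (13/2471.24) ≈ 0.131.

0.131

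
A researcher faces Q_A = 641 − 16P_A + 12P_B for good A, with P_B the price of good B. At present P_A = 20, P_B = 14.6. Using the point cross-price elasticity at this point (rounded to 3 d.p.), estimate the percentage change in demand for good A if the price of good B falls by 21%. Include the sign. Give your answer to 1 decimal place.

At P_A = 20, P_B = 14.6: Q_A = 496.2.
∂Q_A/∂P_B = 12.
ε = (∂Q_A/∂P_B)(P_B/Q_A) = 12.0000 × 14.6/496.2 ≈ 0.353.
%ΔQ_A ≈ ε × %ΔP_B = 0.353 × (-21%) = -7.4%.

-7.4%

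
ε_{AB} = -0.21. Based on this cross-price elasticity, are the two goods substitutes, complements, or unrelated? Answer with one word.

ε = -0.21 < 0, so a higher price of good B lowers demand for good A: complements.

complements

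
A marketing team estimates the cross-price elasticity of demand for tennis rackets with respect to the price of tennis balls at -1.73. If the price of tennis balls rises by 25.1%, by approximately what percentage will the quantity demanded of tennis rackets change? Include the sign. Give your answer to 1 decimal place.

-43.4%

%ΔQ ≈ ε × %ΔP of tennis balls = -1.73 × (25.1%) = -43.4%.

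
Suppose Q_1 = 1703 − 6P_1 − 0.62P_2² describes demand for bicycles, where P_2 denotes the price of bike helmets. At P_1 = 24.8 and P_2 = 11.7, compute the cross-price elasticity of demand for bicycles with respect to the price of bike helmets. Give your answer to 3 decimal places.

At P_1 = 24.8 and P_2 = 11.7: Q_1 = 1469.328.
∂Q_1/∂P_2 = -1.24P_2 = -1.24(11.7) = -14.5080.
ε = (∂Q_1/∂P_2)(P_2/Q_1) = -14.5080 × (11.7/1469.328) ≈ -0.116.
ε < 0: complements.

-0.116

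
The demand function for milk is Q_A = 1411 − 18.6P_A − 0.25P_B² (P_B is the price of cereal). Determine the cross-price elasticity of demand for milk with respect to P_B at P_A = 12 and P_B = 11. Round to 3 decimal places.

-0.052

At P_A = 12 and P_B = 11: Q_A = 1157.55.
∂Q_A/∂P_B = -0.5P_B = -0.5(11) = -5.5000.
ε = (∂Q_A/∂P_B)(P_B/Q_A) = -5.5000 × (11/1157.55) ≈ -0.052.
ε < 0: complements.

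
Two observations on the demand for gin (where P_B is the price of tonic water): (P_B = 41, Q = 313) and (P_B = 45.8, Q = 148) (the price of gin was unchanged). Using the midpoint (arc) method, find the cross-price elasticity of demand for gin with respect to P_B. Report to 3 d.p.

ΔQ_A = 148 − 313 = -165; ΔP_B = 45.8 − 41 = 4.8.
Midpoints: Q̄_A = 230.5, P̄_B = 43.40.
ε = (ΔQ_A/Q̄_A)/(ΔP_B/P̄_B) = (-165/230.5)/(4.8/43.40) ≈ -6.472.

-6.472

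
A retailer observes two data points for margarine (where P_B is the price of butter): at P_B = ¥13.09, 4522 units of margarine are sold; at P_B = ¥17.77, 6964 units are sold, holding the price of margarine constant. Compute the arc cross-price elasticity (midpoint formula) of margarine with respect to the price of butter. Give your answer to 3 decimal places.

ΔQ_A = 6964 − 4522 = 2442; ΔP_B = 17.77 − 13.09 = 4.68.
Midpoints: Q̄_A = 5743.0, P̄_B = 15.43.
ε = (ΔQ_A/Q̄_A)/(ΔP_B/P̄_B) = (2442/5743.0)/(4.68/15.43) ≈ 1.402.

1.402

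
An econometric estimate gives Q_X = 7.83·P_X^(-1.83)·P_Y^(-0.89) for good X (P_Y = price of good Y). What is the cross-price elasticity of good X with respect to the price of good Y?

-0.89

In a log-linear (constant-elasticity) demand function, the coefficient on the exponent of P_Y is the cross-price elasticity.
ε = -0.89. Negative, so good X and good Y are complements.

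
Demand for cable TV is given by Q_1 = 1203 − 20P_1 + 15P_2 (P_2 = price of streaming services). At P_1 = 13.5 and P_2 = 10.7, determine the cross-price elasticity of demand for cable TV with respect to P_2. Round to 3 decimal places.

0.147

At P_1 = 13.5 and P_2 = 10.7: Q_1 = 1093.5.
∂Q_1/∂P_2 = 15.
ε = (∂Q_1/∂P_2)(P_2/Q_1) = 15 × (10.7/1093.5) ≈ 0.147.
Since ε > 0, cable TV and streaming services are substitutes.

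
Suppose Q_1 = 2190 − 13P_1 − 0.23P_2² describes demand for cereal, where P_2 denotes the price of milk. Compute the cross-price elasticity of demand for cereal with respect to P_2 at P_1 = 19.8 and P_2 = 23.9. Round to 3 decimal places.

At P_1 = 19.8 and P_2 = 23.9: Q_1 = 1801.222.
∂Q_1/∂P_2 = -0.46P_2 = -0.46(23.9) = -10.9940.
ε = (∂Q_1/∂P_2)(P_2/Q_1) = -10.9940 × (23.9/1801.222) ≈ -0.146.

-0.146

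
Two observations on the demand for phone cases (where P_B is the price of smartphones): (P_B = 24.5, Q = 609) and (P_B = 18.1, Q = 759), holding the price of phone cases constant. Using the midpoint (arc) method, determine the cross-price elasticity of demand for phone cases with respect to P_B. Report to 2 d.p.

ΔQ_A = 759 − 609 = 150; ΔP_B = 18.1 − 24.5 = -6.4.
Midpoints: Q̄_A = 684.0, P̄_B = 21.30.
ε = (ΔQ_A/Q̄_A)/(ΔP_B/P̄_B) = (150/684.0)/(-6.4/21.30) ≈ -0.73.
ε < 0: phone cases and smartphones are complements.

-0.73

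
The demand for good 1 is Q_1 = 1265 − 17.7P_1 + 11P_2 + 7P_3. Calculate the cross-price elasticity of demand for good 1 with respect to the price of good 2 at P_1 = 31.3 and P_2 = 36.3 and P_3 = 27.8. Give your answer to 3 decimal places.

At P_1 = 31.3 and P_2 = 36.3 and P_3 = 27.8: Q_1 = 1304.89.
∂Q_1/∂P_2 = 11.
ε = (∂Q_1/∂P_2)(P_2/Q_1) = 11 × (36.3/1304.89) ≈ 0.306.

0.306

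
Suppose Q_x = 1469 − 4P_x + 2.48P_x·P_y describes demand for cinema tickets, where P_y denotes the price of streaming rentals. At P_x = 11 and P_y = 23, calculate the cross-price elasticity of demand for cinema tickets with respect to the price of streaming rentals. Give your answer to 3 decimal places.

At P_x = 11 and P_y = 23: Q_x = 2052.44.
∂Q_x/∂P_y = 2.48P_x = 2.48(11) = 27.2800.
ε = (∂Q_x/∂P_y)(P_y/Q_x) = 27.2800 × (23/2052.44) ≈ 0.306.
ε > 0: substitutes.

0.306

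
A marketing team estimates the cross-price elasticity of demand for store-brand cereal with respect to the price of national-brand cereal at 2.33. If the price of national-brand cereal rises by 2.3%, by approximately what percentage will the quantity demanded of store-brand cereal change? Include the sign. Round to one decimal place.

5.4%

%ΔQ ≈ ε × %ΔP of national-brand cereal = 2.33 × (2.3%) = 5.4%.
Demand for store-brand cereal rises by about 5.4%.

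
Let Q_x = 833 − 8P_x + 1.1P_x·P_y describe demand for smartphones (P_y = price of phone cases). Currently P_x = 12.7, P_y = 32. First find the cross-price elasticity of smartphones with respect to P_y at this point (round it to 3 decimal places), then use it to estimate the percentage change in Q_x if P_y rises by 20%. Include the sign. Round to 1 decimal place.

At P_x = 12.7, P_y = 32: Q_x = 1178.44.
∂Q_x/∂P_y = 1.1P_x = 13.9700.
ε = (∂Q_x/∂P_y)(P_y/Q_x) = 13.9700 × 32/1178.44 ≈ 0.379.
%ΔQ_x ≈ ε × %ΔP_y = 0.379 × (20%) = 7.6%.

7.6%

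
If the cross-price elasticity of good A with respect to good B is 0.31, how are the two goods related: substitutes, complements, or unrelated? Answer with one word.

substitutes

ε = 0.31 > 0, so a higher price of good B raises demand for good A: substitutes.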